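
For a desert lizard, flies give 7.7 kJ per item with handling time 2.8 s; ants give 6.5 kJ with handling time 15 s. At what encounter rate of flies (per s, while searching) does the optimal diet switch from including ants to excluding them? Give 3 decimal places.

The zero-one rule: include ants iff E₂/h₂ > λE₁/(1+λh₁). Equality gives the switch point.
λE₁h₂ = E₂ + λE₂h₁ ⇒ λ = E₂/(E₁h₂ − E₂h₁) = 6.5/(115.5 − 18.2) = 0.0668 per s.

0.067 per s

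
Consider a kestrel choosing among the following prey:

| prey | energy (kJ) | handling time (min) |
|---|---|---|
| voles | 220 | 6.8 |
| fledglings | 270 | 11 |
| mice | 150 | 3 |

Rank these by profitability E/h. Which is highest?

Profitability E/h (kJ/min): voles = 220/6.8 = 32.4, fledglings = 270/11 = 24.5, mice = 150/3 = 50.
Ranked: mice > voles > fledglings.

mice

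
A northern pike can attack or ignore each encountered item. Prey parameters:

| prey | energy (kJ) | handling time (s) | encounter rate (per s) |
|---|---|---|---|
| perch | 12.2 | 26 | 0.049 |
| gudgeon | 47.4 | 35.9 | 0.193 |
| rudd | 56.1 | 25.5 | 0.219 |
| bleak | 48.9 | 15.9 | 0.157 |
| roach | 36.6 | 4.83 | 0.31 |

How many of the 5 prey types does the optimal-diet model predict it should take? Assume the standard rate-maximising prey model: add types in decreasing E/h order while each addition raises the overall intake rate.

1

Rank by E/h (kJ/s): roach 7.58, bleak 3.08, rudd 2.2, gudgeon 1.32, perch 0.469. Include each in turn until the next type's E/h falls below the running intake rate.
Rate on top 1: 4.543. bleak: 3.08 < 4.543 → exclude; stop.
Optimal diet: roach — 1 of 5 types.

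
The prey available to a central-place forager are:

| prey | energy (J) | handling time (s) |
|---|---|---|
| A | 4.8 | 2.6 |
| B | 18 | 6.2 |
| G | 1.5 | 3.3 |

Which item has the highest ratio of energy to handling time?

B

In descending order of E/h:
B: 18/6.2 = 2.9 J/s
A: 4.8/2.6 = 1.85 J/s
G: 1.5/3.3 = 0.455 J/s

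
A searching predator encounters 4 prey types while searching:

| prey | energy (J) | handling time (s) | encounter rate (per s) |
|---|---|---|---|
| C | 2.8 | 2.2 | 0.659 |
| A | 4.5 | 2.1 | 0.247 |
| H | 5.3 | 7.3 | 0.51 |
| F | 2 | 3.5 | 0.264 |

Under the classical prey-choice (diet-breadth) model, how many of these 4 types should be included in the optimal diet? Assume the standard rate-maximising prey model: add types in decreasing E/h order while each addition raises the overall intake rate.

2

Profitabilities (E/h, J/s): A 2.14, C 1.27, H 0.726, F 0.571. Add prey in this order while the next type's profitability exceeds the intake rate on those already taken.
Rate on top 1: 0.7319. C: 1.27 > 0.7319 → include.
Rate on top 2: 0.996. H: 0.726 < 0.996 → exclude; stop.
Optimal diet: A, C — 2 of 4 types.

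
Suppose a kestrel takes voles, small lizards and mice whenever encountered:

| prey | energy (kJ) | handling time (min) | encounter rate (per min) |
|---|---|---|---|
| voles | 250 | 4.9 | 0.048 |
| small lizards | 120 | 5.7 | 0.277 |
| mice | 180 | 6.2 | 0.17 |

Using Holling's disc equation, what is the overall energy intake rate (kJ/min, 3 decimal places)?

R = Σλ_iE_i / (1 + Σλ_ih_i)
Numerator: 0.048×250 + 0.277×120 + 0.17×180 = 75.84
Denominator: 1 + 0.048×4.9 + 0.277×5.7 + 0.17×6.2 = 3.868
R = 75.84/3.868 = 19.61 kJ/min

19.607 kJ/min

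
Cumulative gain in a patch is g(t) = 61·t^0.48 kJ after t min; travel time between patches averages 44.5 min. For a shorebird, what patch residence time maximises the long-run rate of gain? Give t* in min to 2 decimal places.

41.08 min

Optimal t* satisfies g'(t*) = g(t*)/(T + t*).
g'(t) = 0.48·61·t^-0.52. Setting 0.48·61·t^-0.52 = 61·t^0.48/(44.5+t) gives 0.48(44.5+t) = t, so 0.52·t = 0.48×44.5.
t* = 0.48×44.5/0.52 = 41.08 min.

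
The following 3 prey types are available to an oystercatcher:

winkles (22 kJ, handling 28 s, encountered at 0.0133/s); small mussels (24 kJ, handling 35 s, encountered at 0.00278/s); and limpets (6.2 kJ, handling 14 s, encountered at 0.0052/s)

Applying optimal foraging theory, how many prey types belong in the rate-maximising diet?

E/h in descending order: winkles 0.786, small mussels 0.686, limpets 0.443 kJ/s. The optimal diet is the largest prefix of this list for which every included type satisfies E_i/h_i > R on the types above it.
Rate on top 1: 0.2132. small mussels: 0.686 > 0.2132 → include.
Rate on top 2: 0.2445. limpets: 0.443 > 0.2445 → include.
Optimal diet: winkles, small mussels, limpets — 3 of 3 types.

3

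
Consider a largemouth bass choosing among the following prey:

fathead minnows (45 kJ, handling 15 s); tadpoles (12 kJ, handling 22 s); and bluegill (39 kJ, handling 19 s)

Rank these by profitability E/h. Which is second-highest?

bluegill

Profitability E/h (kJ/s): fathead minnows = 45/15 = 3, tadpoles = 12/22 = 0.545, bluegill = 39/19 = 2.05.
Ranked: fathead minnows > bluegill > tadpoles.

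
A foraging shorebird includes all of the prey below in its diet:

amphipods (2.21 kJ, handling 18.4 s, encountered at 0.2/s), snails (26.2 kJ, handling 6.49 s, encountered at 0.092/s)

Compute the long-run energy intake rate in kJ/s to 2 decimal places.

R = Σλ_iE_i / (1 + Σλ_ih_i)
Numerator: 0.2×2.21 + 0.092×26.2 = 2.852
Denominator: 1 + 0.2×18.4 + 0.092×6.49 = 5.277
R = 2.852/5.277 = 0.5405 kJ/s

0.54 kJ/s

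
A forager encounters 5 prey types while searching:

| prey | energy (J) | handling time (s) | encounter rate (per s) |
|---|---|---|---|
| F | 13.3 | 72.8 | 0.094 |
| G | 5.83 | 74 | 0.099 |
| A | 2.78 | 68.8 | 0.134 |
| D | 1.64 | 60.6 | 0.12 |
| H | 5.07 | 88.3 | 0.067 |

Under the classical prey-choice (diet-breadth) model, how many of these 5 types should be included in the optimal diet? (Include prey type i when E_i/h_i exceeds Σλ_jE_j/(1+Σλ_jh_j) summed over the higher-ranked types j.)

Rank by E/h (J/s): F 0.183, G 0.0788, H 0.0574, A 0.0404, D 0.0271. Include each in turn until the next type's E/h falls below the running intake rate.
Rate on top 1: 0.1594. G: 0.0788 < 0.1594 → exclude; stop.
Optimal diet: F — 1 of 5 types.

1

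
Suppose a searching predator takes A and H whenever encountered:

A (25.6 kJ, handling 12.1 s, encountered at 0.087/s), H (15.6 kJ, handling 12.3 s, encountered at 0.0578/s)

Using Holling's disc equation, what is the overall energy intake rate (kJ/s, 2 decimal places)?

1.13 kJ/s

R = (0.087×25.6 + 0.0578×15.6) / (1 + 0.087×12.1 + 0.0578×12.3) = 3.129/2.764 = 1.132 kJ/s.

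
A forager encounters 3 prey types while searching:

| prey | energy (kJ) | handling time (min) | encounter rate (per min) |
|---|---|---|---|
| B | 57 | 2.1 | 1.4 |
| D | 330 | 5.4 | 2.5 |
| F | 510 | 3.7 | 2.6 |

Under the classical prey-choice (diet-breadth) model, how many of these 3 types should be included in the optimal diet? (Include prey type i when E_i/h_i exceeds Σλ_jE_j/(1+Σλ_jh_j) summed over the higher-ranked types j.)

1

Rank by E/h (kJ/min): F 138, D 61.1, B 27.1. Include each in turn until the next type's E/h falls below the running intake rate.
Rate on top 1: 124.9. D: 61.1 < 124.9 → exclude; stop.
Optimal diet: F — 1 of 3 types.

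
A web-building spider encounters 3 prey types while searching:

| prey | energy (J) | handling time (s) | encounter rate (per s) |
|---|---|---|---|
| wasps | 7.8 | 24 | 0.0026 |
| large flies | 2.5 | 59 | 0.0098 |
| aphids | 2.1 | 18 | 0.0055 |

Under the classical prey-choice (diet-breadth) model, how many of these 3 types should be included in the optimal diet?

E/h in descending order: wasps 0.325, aphids 0.117, large flies 0.0424 J/s. The optimal diet is the largest prefix of this list for which every included type satisfies E_i/h_i > R on the types above it.
Rate on top 1: 0.01909. aphids: 0.117 > 0.01909 → include.
Rate on top 2: 0.02741. large flies: 0.0424 > 0.02741 → include.
Optimal diet: wasps, aphids, large flies — 3 of 3 types.

3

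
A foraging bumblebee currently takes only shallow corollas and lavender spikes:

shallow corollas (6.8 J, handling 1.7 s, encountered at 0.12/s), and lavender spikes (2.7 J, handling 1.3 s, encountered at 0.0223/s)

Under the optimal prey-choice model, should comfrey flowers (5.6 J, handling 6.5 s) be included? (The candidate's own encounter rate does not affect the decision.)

Current rate: (0.12×6.8 + 0.0223×2.7)/(1 + 0.12×1.7 + 0.0223×1.3) = 0.7106 J/s.
Profitability of comfrey flowers: 5.6/6.5 = 0.8615 J/s.
Since 0.8615 > R, including comfrey flowers increases the long-run rate.

Yes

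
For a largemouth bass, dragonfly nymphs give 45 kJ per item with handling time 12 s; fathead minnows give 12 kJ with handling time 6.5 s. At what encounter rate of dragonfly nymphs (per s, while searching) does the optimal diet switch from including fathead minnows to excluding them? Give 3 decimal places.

0.081 per s

At the threshold, the rate on dragonfly nymphs alone equals the profitability of fathead minnows: λ·45/(1 + λ·12) = 12/6.5 = 1.846.
Rearranging, λ(45 − 1.846×12) = 1.846, so λ = 1.846/22.85 = 0.08081 per s.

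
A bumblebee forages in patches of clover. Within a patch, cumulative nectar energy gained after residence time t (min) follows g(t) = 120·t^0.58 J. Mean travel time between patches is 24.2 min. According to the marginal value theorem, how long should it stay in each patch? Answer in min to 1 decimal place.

By the marginal value theorem, leave when the instantaneous gain rate g'(t) equals the habitat-wide average g(t)/(T + t).
g'(t) = 0.58·120·t^-0.42. Setting 0.58·120·t^-0.42 = 120·t^0.58/(24.2+t) gives 0.58(24.2+t) = t, so 0.42·t = 0.58×24.2.
t* = 0.58×24.2/0.42 = 33.42 min.

33.4 min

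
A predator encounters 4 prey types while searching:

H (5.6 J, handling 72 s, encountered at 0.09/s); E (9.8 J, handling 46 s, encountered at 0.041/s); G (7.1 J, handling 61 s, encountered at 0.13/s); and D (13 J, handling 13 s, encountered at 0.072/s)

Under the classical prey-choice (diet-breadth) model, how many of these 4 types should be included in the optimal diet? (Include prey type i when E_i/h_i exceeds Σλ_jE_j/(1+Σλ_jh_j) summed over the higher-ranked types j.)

1

E/h in descending order: D 1, E 0.213, G 0.116, H 0.0778 J/s. The optimal diet is the largest prefix of this list for which every included type satisfies E_i/h_i > R on the types above it.
Rate on top 1: 0.4835. E: 0.213 < 0.4835 → exclude; stop.
Optimal diet: D — 1 of 4 types.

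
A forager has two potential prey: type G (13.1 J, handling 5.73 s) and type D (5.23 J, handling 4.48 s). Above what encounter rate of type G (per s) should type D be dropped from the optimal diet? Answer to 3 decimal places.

0.182 per s

Drop type D once their profitability E₂/h₂ falls below the rate achievable on type G alone: E₂/h₂ = λE₁/(1 + λh₁).
Solve for λ: λE₁h₂ = E₂(1 + λh₁) → λ(E₁h₂ − E₂h₁) = E₂ → λ = E₂/(E₁h₂ − E₂h₁).
λ = 5.23/(13.1×4.48 − 5.23×5.73) = 5.23/28.72 = 0.1821 per s.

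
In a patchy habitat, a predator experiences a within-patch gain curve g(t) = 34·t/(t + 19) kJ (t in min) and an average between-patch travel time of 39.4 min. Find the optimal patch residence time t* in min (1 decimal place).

27.4 min

Optimal t* satisfies g'(t*) = g(t*)/(T + t*).
g'(t) = 34·19/(t + 19)². Setting 34·19/(t+19)² = 34t/[(t+19)(39.4+t)] gives 19(39.4+t) = t(t+19), so t² = 19×39.4 = 748.6.
t* = √748.6 = 27.36 min.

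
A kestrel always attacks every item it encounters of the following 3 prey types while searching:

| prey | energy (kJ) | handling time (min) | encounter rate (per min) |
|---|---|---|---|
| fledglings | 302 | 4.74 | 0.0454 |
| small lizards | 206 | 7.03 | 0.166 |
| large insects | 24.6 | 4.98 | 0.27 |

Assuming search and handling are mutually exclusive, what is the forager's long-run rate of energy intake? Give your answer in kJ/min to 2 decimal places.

R = (0.0454×302 + 0.166×206 + 0.27×24.6) / (1 + 0.0454×4.74 + 0.166×7.03 + 0.27×4.98) = 54.55/3.727 = 14.64 kJ/min.

14.64 kJ/min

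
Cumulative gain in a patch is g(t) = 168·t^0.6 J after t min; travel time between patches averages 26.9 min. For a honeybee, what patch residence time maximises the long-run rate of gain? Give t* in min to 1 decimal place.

By the marginal value theorem, leave when the instantaneous gain rate g'(t) equals the habitat-wide average g(t)/(T + t).
g'(t) = 0.6·168·t^-0.4. Setting 0.6·168·t^-0.4 = 168·t^0.6/(26.9+t) gives 0.6(26.9+t) = t, so 0.40·t = 0.6×26.9.
t* = 0.6×26.9/0.40 = 40.35 min.

40.3 min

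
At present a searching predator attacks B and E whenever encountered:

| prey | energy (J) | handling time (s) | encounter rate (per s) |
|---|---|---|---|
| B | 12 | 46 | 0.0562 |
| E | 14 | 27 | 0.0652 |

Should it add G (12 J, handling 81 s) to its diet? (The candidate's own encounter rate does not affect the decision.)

Intake rate on the current diet: R = (0.0562×12 + 0.0652×14) / (1 + 0.0562×46 + 0.0652×27) = 1.587/5.346 = 0.2969 J/s.
G: E/h = 12/81 = 0.1481 J/s.
0.1481 < 0.2969, so adding G would lower the average — exclude it.

No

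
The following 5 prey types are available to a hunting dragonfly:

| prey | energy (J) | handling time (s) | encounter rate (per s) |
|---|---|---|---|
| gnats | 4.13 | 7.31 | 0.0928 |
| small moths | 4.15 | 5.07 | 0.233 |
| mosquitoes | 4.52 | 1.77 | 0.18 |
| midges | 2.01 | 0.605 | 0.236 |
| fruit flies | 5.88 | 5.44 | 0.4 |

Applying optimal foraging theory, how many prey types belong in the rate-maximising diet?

3

Profitabilities (E/h, J/s): midges 3.32, mosquitoes 2.55, fruit flies 1.08, small moths 0.819, gnats 0.565. Add prey in this order while the next type's profitability exceeds the intake rate on those already taken.
Rate on top 1: 0.4151. mosquitoes: 2.55 > 0.4151 → include.
Rate on top 2: 0.8813. fruit flies: 1.08 > 0.8813 → include.
Rate on top 3: 1.001. small moths: 0.819 < 1.001 → exclude; stop.
Optimal diet: midges, mosquitoes, fruit flies — 3 of 5 types.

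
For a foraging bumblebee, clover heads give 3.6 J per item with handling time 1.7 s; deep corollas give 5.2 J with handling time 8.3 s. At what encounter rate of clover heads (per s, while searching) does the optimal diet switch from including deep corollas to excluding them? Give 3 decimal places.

At the threshold, the rate on clover heads alone equals the profitability of deep corollas: λ·3.6/(1 + λ·1.7) = 5.2/8.3 = 0.6265.
Rearranging, λ(3.6 − 0.6265×1.7) = 0.6265, so λ = 0.6265/2.535 = 0.2471 per s.

0.247 per s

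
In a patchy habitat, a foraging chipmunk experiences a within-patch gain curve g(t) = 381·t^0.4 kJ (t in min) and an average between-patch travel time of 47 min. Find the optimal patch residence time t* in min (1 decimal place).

By the marginal value theorem, leave when the instantaneous gain rate g'(t) equals the habitat-wide average g(t)/(T + t).
g'(t) = 0.4·381·t^-0.6. Setting 0.4·381·t^-0.6 = 381·t^0.4/(47+t) gives 0.4(47+t) = t, so 0.60·t = 0.4×47.
t* = 0.4×47/0.60 = 31.33 min.

31.3 min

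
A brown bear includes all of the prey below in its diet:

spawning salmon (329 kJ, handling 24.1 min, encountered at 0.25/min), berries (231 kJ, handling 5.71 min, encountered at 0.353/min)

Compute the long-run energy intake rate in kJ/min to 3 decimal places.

18.117 kJ/min

Energy encountered per unit search time: 0.25×329 + 0.353×231 = 163.8 kJ/min.
Handling time per unit search time: 0.25×24.1 + 0.353×5.71 = 8.041.
Rate = 163.8/(1 + 8.041) = 18.12 kJ/min.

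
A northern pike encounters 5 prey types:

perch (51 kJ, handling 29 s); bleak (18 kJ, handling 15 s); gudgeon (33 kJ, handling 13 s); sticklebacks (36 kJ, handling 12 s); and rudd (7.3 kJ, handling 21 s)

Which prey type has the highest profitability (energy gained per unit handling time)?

sticklebacks

Profitability E/h (kJ/s): perch = 51/29 = 1.76, bleak = 18/15 = 1.2, gudgeon = 33/13 = 2.54, sticklebacks = 36/12 = 3, rudd = 7.3/21 = 0.348.
Ranked: sticklebacks > gudgeon > perch > bleak > rudd.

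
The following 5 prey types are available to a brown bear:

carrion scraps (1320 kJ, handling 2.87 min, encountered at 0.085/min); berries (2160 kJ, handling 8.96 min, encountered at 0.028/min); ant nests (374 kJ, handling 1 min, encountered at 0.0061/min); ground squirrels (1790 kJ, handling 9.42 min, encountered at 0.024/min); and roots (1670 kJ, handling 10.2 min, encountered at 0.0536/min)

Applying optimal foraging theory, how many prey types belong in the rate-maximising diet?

5

E/h in descending order: carrion scraps 460, ant nests 374, berries 241, ground squirrels 190, roots 164 kJ/min. The optimal diet is the largest prefix of this list for which every included type satisfies E_i/h_i > R on the types above it.
Rate on top 1: 90.2. ant nests: 374 > 90.2 → include.
Rate on top 2: 91.58. berries: 241 > 91.58 → include.
Rate on top 3: 116.6. ground squirrels: 190 > 116.6 → include.
Rate on top 4: 126.2. roots: 164 > 126.2 → include.
Optimal diet: carrion scraps, ant nests, berries, ground squirrels, roots — 5 of 5 types.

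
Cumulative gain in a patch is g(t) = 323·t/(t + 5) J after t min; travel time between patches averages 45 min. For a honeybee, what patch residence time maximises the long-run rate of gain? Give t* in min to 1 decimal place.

Maximise g(t)/(T+t): set derivative to zero → g'(t)(T+t) = g(t).
g'(t) = 323·5/(t + 5)². Setting 323·5/(t+5)² = 323t/[(t+5)(45+t)] gives 5(45+t) = t(t+5), so t² = 5×45 = 225.
t* = √225 = 15 min.

15.0 min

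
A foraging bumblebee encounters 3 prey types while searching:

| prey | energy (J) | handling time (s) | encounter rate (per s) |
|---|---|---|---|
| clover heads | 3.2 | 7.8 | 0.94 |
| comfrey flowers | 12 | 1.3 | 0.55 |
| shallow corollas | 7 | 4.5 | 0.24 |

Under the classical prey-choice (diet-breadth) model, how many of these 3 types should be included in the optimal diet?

1

E/h in descending order: comfrey flowers 9.23, shallow corollas 1.56, clover heads 0.41 J/s. The optimal diet is the largest prefix of this list for which every included type satisfies E_i/h_i > R on the types above it.
Rate on top 1: 3.848. shallow corollas: 1.56 < 3.848 → exclude; stop.
Optimal diet: comfrey flowers — 1 of 3 types.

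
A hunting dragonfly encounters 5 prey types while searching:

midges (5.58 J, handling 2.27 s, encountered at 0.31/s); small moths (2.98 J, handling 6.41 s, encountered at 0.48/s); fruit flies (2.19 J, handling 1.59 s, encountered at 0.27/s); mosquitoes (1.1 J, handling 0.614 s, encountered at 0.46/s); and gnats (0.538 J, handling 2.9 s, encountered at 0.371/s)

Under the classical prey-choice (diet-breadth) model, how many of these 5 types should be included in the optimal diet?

E/h in descending order: midges 2.46, mosquitoes 1.79, fruit flies 1.38, small moths 0.465, gnats 0.186 J/s. The optimal diet is the largest prefix of this list for which every included type satisfies E_i/h_i > R on the types above it.
Rate on top 1: 1.015. mosquitoes: 1.79 > 1.015 → include.
Rate on top 2: 1.126. fruit flies: 1.38 > 1.126 → include.
Rate on top 3: 1.17. small moths: 0.465 < 1.17 → exclude; stop.
Optimal diet: midges, mosquitoes, fruit flies — 3 of 5 types.

3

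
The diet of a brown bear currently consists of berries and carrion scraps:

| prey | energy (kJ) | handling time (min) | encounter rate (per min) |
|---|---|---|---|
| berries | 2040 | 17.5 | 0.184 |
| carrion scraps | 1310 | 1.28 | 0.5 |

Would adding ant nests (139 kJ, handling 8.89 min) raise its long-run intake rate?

No

On berries and carrion scraps alone, R = ΣλE/(1+Σλh) = 1030/4.86 = 212 kJ/min.
ant nests: E/h = 139/8.89 = 15.64 kJ/min.
15.64 < 212, so adding ant nests would lower the average — exclude it.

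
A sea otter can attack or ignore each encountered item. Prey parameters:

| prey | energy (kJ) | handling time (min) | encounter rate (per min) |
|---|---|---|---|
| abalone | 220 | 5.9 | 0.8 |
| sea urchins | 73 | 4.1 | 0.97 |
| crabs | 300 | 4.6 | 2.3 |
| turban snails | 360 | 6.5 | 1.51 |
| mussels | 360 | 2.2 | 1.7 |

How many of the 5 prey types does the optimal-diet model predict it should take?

Rank by E/h (kJ/min): mussels 164, crabs 65.2, turban snails 55.4, abalone 37.3, sea urchins 17.8. Include each in turn until the next type's E/h falls below the running intake rate.
Rate on top 1: 129.1. crabs: 65.2 < 129.1 → exclude; stop.
Optimal diet: mussels — 1 of 5 types.

1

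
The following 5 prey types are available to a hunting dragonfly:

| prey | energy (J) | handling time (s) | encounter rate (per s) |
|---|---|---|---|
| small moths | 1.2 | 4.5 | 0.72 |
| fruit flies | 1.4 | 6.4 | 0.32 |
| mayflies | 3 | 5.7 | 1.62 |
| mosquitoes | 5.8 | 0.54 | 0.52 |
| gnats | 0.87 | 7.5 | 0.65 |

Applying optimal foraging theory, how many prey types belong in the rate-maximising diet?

1

E/h in descending order: mosquitoes 10.7, mayflies 0.526, small moths 0.267, fruit flies 0.219, gnats 0.116 J/s. The optimal diet is the largest prefix of this list for which every included type satisfies E_i/h_i > R on the types above it.
Rate on top 1: 2.355. mayflies: 0.526 < 2.355 → exclude; stop.
Optimal diet: mosquitoes — 1 of 5 types.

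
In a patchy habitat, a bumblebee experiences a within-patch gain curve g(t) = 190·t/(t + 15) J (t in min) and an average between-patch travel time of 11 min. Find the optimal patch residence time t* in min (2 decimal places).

12.85 min

By the marginal value theorem, leave when the instantaneous gain rate g'(t) equals the habitat-wide average g(t)/(T + t).
g'(t) = 190·15/(t + 15)². Setting 190·15/(t+15)² = 190t/[(t+15)(11+t)] gives 15(11+t) = t(t+15), so t² = 15×11 = 165.
t* = √165 = 12.85 min.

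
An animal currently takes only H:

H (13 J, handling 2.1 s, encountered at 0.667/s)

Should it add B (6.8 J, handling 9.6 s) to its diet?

No

Intake rate on the current diet: R = (0.667×13) / (1 + 0.667×2.1) = 8.671/2.401 = 3.612 J/s.
B: E/h = 6.8/9.6 = 0.7083 J/s.
0.7083 < 3.612, so adding B would lower the average — exclude it.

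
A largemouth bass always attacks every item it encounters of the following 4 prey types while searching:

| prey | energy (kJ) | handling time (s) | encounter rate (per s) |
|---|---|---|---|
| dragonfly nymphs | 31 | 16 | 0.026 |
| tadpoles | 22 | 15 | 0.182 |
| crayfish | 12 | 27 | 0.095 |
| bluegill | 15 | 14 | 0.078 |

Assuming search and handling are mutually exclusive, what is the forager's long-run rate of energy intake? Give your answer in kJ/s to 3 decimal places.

0.912 kJ/s

Energy encountered per unit search time: 0.026×31 + 0.182×22 + 0.095×12 + 0.078×15 = 7.12 kJ/s.
Handling time per unit search time: 0.026×16 + 0.182×15 + 0.095×27 + 0.078×14 = 6.803.
Rate = 7.12/(1 + 6.803) = 0.9125 kJ/s.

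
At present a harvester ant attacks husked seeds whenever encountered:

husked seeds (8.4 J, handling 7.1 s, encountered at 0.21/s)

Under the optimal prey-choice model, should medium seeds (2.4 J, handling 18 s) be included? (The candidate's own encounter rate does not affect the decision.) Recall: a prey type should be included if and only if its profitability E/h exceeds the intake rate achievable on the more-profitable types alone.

No

On husked seeds alone, R = ΣλE/(1+Σλh) = 1.764/2.491 = 0.7081 J/s.
medium seeds: E/h = 2.4/18 = 0.1333 J/s.
Since 0.1333 < R, time spent handling medium seeds is better spent searching.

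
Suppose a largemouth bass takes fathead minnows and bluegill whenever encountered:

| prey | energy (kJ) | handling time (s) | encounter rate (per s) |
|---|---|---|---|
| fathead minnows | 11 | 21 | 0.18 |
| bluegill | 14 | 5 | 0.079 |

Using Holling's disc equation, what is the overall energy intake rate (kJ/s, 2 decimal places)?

0.60 kJ/s

R = (0.18×11 + 0.079×14) / (1 + 0.18×21 + 0.079×5) = 3.086/5.175 = 0.5963 kJ/s.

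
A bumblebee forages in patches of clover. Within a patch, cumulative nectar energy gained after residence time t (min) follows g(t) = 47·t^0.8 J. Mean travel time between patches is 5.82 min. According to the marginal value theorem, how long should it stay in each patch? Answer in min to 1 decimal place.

Maximise g(t)/(T+t): set derivative to zero → g'(t)(T+t) = g(t).
g'(t) = 0.8·47·t^-0.2. Setting 0.8·47·t^-0.2 = 47·t^0.8/(5.82+t) gives 0.8(5.82+t) = t, so 0.20·t = 0.8×5.82.
t* = 0.8×5.82/0.20 = 23.28 min.

23.3 min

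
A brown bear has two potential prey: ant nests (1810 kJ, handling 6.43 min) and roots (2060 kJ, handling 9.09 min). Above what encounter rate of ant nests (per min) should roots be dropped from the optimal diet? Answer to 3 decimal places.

0.642 per min

At the threshold, the rate on ant nests alone equals the profitability of roots: λ·1810/(1 + λ·6.43) = 2060/9.09 = 226.6.
Rearranging, λ(1810 − 226.6×6.43) = 226.6, so λ = 226.6/352.8 = 0.6423 per min.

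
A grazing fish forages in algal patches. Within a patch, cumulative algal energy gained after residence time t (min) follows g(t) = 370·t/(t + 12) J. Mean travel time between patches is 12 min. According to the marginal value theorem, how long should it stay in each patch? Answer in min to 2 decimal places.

Optimal t* satisfies g'(t*) = g(t*)/(T + t*).
g'(t) = 370·12/(t + 12)². Setting 370·12/(t+12)² = 370t/[(t+12)(12+t)] gives 12(12+t) = t(t+12), so t² = 12×12 = 144.
t* = √144 = 12 min.

12.00 min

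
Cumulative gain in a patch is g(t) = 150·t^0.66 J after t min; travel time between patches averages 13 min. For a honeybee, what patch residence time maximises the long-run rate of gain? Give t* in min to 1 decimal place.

By the marginal value theorem, leave when the instantaneous gain rate g'(t) equals the habitat-wide average g(t)/(T + t).
g'(t) = 0.66·150·t^-0.34. Setting 0.66·150·t^-0.34 = 150·t^0.66/(13+t) gives 0.66(13+t) = t, so 0.34·t = 0.66×13.
t* = 0.66×13/0.34 = 25.24 min.

25.2 min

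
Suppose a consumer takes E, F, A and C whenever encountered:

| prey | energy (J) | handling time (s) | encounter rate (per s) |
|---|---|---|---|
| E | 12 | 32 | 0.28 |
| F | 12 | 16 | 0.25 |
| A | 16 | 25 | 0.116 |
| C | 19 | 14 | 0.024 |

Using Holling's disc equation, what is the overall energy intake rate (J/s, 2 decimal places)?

0.50 J/s

R = Σλ_iE_i / (1 + Σλ_ih_i)
Numerator: 0.28×12 + 0.25×12 + 0.116×16 + 0.024×19 = 8.672
Denominator: 1 + 0.28×32 + 0.25×16 + 0.116×25 + 0.024×14 = 17.2
R = 8.672/17.2 = 0.5043 J/s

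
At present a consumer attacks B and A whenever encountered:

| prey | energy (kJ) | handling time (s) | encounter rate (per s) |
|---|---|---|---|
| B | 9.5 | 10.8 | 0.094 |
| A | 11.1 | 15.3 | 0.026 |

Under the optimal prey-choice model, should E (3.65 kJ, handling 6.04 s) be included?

Yes

Current rate: (0.094×9.5 + 0.026×11.1)/(1 + 0.094×10.8 + 0.026×15.3) = 0.4897 kJ/s.
Profitability of E: 3.65/6.04 = 0.6043 kJ/s.
Since 0.6043 > R, including E increases the long-run rate.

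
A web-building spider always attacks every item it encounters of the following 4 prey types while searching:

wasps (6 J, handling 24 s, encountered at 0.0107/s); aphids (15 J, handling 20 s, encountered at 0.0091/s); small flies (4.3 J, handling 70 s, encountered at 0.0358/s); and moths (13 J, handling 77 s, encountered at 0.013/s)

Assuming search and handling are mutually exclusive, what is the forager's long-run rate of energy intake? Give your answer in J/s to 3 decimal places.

Energy encountered per unit search time: 0.0107×6 + 0.0091×15 + 0.0358×4.3 + 0.013×13 = 0.5236 J/s.
Handling time per unit search time: 0.0107×24 + 0.0091×20 + 0.0358×70 + 0.013×77 = 3.946.
Rate = 0.5236/(1 + 3.946) = 0.1059 J/s.

0.106 J/s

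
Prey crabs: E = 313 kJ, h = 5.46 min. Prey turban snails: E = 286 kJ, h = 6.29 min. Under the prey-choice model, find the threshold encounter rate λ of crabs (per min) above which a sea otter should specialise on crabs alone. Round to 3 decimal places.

0.702 per min

Drop turban snails once their profitability E₂/h₂ falls below the rate achievable on crabs alone: E₂/h₂ = λE₁/(1 + λh₁).
Solve for λ: λE₁h₂ = E₂(1 + λh₁) → λ(E₁h₂ − E₂h₁) = E₂ → λ = E₂/(E₁h₂ − E₂h₁).
λ = 286/(313×6.29 − 286×5.46) = 286/407.2 = 0.7023 per min.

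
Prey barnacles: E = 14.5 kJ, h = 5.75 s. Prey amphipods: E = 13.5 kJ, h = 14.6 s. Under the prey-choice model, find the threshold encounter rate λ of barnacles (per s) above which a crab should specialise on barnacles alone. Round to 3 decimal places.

At the threshold, the rate on barnacles alone equals the profitability of amphipods: λ·14.5/(1 + λ·5.75) = 13.5/14.6 = 0.9247.
Rearranging, λ(14.5 − 0.9247×5.75) = 0.9247, so λ = 0.9247/9.183 = 0.1007 per s.

0.101 per s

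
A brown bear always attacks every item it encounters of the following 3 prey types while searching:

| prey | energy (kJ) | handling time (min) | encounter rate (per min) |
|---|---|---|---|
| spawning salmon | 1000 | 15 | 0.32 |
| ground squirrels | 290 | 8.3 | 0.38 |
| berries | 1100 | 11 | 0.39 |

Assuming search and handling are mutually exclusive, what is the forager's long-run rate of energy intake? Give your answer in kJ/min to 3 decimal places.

R = Σλ_iE_i / (1 + Σλ_ih_i)
Numerator: 0.32×1000 + 0.38×290 + 0.39×1100 = 859.2
Denominator: 1 + 0.32×15 + 0.38×8.3 + 0.39×11 = 13.24
R = 859.2/13.24 = 64.87 kJ/min

64.875 kJ/min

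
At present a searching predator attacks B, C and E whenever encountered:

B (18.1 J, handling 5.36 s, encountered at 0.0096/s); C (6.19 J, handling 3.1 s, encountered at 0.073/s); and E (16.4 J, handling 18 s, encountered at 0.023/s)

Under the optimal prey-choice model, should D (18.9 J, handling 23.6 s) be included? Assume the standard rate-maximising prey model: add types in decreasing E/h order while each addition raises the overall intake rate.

On B, C and E alone, R = ΣλE/(1+Σλh) = 1.003/1.692 = 0.5928 J/s.
D: E/h = 18.9/23.6 = 0.8008 J/s.
Since 0.8008 > R, including D increases the long-run rate.

Yes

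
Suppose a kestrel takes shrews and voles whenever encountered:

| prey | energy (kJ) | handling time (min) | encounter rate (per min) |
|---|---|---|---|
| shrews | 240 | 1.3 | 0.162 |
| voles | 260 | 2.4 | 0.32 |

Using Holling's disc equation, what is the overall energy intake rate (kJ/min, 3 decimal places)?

61.700 kJ/min

Energy encountered per unit search time: 0.162×240 + 0.32×260 = 122.1 kJ/min.
Handling time per unit search time: 0.162×1.3 + 0.32×2.4 = 0.9786.
Rate = 122.1/(1 + 0.9786) = 61.7 kJ/min.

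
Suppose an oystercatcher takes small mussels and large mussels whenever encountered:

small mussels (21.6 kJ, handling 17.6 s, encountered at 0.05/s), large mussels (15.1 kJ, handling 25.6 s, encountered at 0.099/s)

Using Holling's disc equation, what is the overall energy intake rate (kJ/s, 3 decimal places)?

Energy encountered per unit search time: 0.05×21.6 + 0.099×15.1 = 2.575 kJ/s.
Handling time per unit search time: 0.05×17.6 + 0.099×25.6 = 3.414.
Rate = 2.575/(1 + 3.414) = 0.5833 kJ/s.

0.583 kJ/s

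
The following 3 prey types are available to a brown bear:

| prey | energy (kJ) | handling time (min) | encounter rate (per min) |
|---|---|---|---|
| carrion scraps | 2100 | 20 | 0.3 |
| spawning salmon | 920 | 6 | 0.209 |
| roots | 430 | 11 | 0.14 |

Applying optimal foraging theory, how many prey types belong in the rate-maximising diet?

2

Profitabilities (E/h, kJ/min): spawning salmon 153, carrion scraps 105, roots 39.1. Add prey in this order while the next type's profitability exceeds the intake rate on those already taken.
Rate on top 1: 85.31. carrion scraps: 105 > 85.31 → include.
Rate on top 2: 99.62. roots: 39.1 < 99.62 → exclude; stop.
Optimal diet: spawning salmon, carrion scraps — 2 of 3 types.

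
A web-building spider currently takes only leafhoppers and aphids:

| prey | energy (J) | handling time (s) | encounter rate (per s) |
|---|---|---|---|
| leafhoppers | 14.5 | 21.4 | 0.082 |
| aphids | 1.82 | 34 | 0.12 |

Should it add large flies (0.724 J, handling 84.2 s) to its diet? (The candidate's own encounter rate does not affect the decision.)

No

Current rate: (0.082×14.5 + 0.12×1.82)/(1 + 0.082×21.4 + 0.12×34) = 0.2059 J/s.
Profitability of large flies: 0.724/84.2 = 0.008599 J/s.
0.008599 < 0.2059, so adding large flies would lower the average — exclude it.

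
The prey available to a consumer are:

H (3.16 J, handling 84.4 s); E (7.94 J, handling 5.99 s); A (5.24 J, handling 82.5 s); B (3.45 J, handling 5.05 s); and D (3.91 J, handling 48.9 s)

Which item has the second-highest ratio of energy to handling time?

Profitability E/h (J/s): H = 3.16/84.4 = 0.0374, E = 7.94/5.99 = 1.33, A = 5.24/82.5 = 0.0635, B = 3.45/5.05 = 0.683, D = 3.91/48.9 = 0.08.
Ranked: E > B > D > A > H.

B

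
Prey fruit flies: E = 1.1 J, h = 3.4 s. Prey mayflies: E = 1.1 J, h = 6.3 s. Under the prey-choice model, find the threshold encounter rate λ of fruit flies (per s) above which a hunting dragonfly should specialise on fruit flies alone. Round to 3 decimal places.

The zero-one rule: include mayflies iff E₂/h₂ > λE₁/(1+λh₁). Equality gives the switch point.
λE₁h₂ = E₂ + λE₂h₁ ⇒ λ = E₂/(E₁h₂ − E₂h₁) = 1.1/(6.93 − 3.74) = 0.3448 per s.

0.345 per s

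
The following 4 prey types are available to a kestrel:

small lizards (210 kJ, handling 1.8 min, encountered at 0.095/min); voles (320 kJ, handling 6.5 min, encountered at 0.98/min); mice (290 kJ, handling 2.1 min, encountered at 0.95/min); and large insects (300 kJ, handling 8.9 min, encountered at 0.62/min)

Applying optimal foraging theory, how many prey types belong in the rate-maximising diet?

Profitabilities (E/h, kJ/min): mice 138, small lizards 117, voles 49.2, large insects 33.7. Add prey in this order while the next type's profitability exceeds the intake rate on those already taken.
Rate on top 1: 91.99. small lizards: 117 > 91.99 → include.
Rate on top 2: 93.32. voles: 49.2 < 93.32 → exclude; stop.
Optimal diet: mice, small lizards — 2 of 4 types.

2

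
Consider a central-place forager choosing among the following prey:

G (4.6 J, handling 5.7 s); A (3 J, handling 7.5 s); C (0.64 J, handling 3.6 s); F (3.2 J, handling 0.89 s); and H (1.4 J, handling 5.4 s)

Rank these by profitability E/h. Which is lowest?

In descending order of E/h:
F: 3.2/0.89 = 3.6 J/s
G: 4.6/5.7 = 0.807 J/s
A: 3/7.5 = 0.4 J/s
H: 1.4/5.4 = 0.259 J/s
C: 0.64/3.6 = 0.178 J/s

C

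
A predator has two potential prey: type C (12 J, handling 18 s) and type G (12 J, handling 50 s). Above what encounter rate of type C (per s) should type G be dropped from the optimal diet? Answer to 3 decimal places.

0.031 per s

At the threshold, the rate on type C alone equals the profitability of type G: λ·12/(1 + λ·18) = 12/50 = 0.24.
Rearranging, λ(12 − 0.24×18) = 0.24, so λ = 0.24/7.68 = 0.03125 per s.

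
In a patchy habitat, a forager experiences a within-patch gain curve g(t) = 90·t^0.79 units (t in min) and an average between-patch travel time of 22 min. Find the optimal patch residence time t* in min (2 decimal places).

82.76 min

Optimal t* satisfies g'(t*) = g(t*)/(T + t*).
g'(t) = 0.79·90·t^-0.21. Setting 0.79·90·t^-0.21 = 90·t^0.79/(22+t) gives 0.79(22+t) = t, so 0.21·t = 0.79×22.
t* = 0.79×22/0.21 = 82.76 min.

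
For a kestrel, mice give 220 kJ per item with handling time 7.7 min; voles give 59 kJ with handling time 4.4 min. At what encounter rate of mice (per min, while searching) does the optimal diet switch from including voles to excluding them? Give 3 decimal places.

0.115 per min

At the threshold, the rate on mice alone equals the profitability of voles: λ·220/(1 + λ·7.7) = 59/4.4 = 13.41.
Rearranging, λ(220 − 13.41×7.7) = 13.41, so λ = 13.41/116.8 = 0.1149 per min.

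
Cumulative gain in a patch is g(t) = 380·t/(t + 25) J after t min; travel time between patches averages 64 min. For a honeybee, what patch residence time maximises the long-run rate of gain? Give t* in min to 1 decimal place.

Maximise g(t)/(T+t): set derivative to zero → g'(t)(T+t) = g(t).
g'(t) = 380·25/(t + 25)². Setting 380·25/(t+25)² = 380t/[(t+25)(64+t)] gives 25(64+t) = t(t+25), so t² = 25×64 = 1600.
t* = √1600 = 40 min.

40.0 min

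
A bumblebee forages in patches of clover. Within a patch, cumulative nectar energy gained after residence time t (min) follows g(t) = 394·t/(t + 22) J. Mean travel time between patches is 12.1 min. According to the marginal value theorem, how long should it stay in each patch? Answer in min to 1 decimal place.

16.3 min

Maximise g(t)/(T+t): set derivative to zero → g'(t)(T+t) = g(t).
g'(t) = 394·22/(t + 22)². Setting 394·22/(t+22)² = 394t/[(t+22)(12.1+t)] gives 22(12.1+t) = t(t+22), so t² = 22×12.1 = 266.2.
t* = √266.2 = 16.32 min.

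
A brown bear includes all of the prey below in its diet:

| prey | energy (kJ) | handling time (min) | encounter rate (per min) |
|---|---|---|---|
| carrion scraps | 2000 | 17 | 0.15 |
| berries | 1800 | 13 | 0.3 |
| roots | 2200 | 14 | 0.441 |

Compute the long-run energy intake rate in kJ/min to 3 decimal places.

R = (0.15×2000 + 0.3×1800 + 0.441×2200) / (1 + 0.15×17 + 0.3×13 + 0.441×14) = 1810/13.62 = 132.9 kJ/min.

132.868 kJ/min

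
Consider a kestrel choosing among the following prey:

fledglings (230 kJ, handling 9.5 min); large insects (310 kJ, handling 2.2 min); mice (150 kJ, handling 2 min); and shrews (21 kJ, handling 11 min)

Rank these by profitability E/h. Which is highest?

large insects

Profitability E/h (kJ/min): fledglings = 230/9.5 = 24.2, large insects = 310/2.2 = 141, mice = 150/2 = 75, shrews = 21/11 = 1.91.
Ranked: large insects > mice > fledglings > shrews.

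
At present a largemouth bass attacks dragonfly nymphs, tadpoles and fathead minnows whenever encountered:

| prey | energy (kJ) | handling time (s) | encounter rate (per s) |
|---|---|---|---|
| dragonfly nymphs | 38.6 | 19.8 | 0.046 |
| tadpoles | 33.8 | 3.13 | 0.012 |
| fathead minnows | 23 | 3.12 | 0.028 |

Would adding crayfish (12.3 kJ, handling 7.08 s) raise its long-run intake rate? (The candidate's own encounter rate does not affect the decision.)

Current rate: (0.046×38.6 + 0.012×33.8 + 0.028×23)/(1 + 0.046×19.8 + 0.012×3.13 + 0.028×3.12) = 1.388 kJ/s.
Profitability of crayfish: 12.3/7.08 = 1.737 kJ/s.
1.737 > 1.388, so adding crayfish raises the average — include it.

Yes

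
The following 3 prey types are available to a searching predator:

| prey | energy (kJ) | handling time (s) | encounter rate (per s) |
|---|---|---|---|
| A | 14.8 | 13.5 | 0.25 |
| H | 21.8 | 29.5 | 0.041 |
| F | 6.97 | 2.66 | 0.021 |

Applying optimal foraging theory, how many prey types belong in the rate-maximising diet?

2

Profitabilities (E/h, kJ/s): F 2.62, A 1.1, H 0.739. Add prey in this order while the next type's profitability exceeds the intake rate on those already taken.
Rate on top 1: 0.1386. A: 1.1 > 0.1386 → include.
Rate on top 2: 0.8681. H: 0.739 < 0.8681 → exclude; stop.
Optimal diet: F, A — 2 of 3 types.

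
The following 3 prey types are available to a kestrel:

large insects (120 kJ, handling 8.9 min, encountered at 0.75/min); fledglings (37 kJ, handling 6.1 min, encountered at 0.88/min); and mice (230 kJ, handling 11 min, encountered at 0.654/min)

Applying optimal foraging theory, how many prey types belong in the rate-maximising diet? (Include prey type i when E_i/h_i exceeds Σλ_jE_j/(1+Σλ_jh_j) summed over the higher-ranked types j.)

Profitabilities (E/h, kJ/min): mice 20.9, large insects 13.5, fledglings 6.07. Add prey in this order while the next type's profitability exceeds the intake rate on those already taken.
Rate on top 1: 18.36. large insects: 13.5 < 18.36 → exclude; stop.
Optimal diet: mice — 1 of 3 types.

1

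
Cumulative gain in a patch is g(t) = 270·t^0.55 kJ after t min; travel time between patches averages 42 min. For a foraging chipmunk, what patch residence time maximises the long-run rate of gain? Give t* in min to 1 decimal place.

Optimal t* satisfies g'(t*) = g(t*)/(T + t*).
g'(t) = 0.55·270·t^-0.45. Setting 0.55·270·t^-0.45 = 270·t^0.55/(42+t) gives 0.55(42+t) = t, so 0.45·t = 0.55×42.
t* = 0.55×42/0.45 = 51.33 min.

51.3 min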